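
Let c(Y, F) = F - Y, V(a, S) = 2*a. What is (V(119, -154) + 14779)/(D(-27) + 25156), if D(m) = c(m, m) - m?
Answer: 15017/25183 ≈ 0.59632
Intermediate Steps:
D(m) = -m (D(m) = (m - m) - m = 0 - m = -m)
(V(119, -154) + 14779)/(D(-27) + 25156) = (2*119 + 14779)/(-1*(-27) + 25156) = (238 + 14779)/(27 + 25156) = 15017/25183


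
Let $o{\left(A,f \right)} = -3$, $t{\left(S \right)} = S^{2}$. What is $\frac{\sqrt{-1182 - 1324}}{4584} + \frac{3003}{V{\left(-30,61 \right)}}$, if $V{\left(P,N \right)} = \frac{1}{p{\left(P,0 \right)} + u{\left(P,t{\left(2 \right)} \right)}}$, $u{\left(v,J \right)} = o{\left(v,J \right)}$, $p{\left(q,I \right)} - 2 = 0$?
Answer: $-3003 + \frac{i \sqrt{2506}}{4584} \approx -3003.0 + 0.010921 i$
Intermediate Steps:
$p{\left(q,I \right)} = 2$ ($p{\left(q,I \right)} = 2 + 0 = 2$)
$u{\left(v,J \right)} = -3$
$V{\left(P,N \right)} = -1$ ($V{\left(P,N \right)} = \frac{1}{2 - 3} = \frac{1}{-1} = -1$)
$\frac{\sqrt{-1182 - 1324}}{4584} + \frac{3003}{V{\left(-30,61 \right)}} = \frac{\sqrt{-1182 - 1324}}{4584} + \frac{3003}{-1} = \sqrt{-2506} \cdot \frac{1}{4584} + 3003 \left(-1\right) = i \sqrt{2506} \cdot \frac{1}{4584} - 3003 = \frac{i \sqrt{2506}}{4584} - 3003 = -3003 + \frac{i \sqrt{2506}}{4584}$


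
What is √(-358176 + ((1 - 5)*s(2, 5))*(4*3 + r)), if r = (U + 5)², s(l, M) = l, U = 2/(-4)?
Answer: 3*I*√39826 ≈ 598.69*I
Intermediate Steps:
U = -½ (U = 2*(-¼) = -½ ≈ -0.50000)
r = 81/4 (r = (-½ + 5)² = (9/2)² = 81/4 ≈ 20.250)
√(-358176 + ((1 - 5)*s(2, 5))*(4*3 + r)) = √(-358176 + ((1 - 5)*2)*(4*3 + 81/4)) = √(-358176 + (-4*2)*(12 + 81/4)) = √(-358176 - 8*129/4) = √(-358176 - 258) = √(-358434) = 3*I*√39826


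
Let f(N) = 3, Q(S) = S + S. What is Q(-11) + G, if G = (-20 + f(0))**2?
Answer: 267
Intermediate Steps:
Q(S) = 2*S
G = 289 (G = (-20 + 3)**2 = (-17)**2 = 289)
Q(-11) + G = 2*(-11) + 289 = -22 + 289 = 267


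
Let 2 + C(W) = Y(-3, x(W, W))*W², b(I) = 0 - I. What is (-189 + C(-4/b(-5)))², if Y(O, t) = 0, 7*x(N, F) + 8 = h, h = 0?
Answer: 36481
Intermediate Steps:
x(N, F) = -8/7 (x(N, F) = -8/7 + (⅐)*0 = -8/7 + 0 = -8/7)
b(I) = -I
C(W) = -2 (C(W) = -2 + 0*W² = -2 + 0 = -2)
(-189 + C(-4/b(-5)))² = (-189 - 2)² = (-191)² = 36481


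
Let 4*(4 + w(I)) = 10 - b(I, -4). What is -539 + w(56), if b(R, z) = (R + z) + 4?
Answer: -1109/2 ≈ -554.50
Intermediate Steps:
b(R, z) = 4 + R + z
w(I) = -3/2 - I/4 (w(I) = -4 + (10 - (4 + I - 4))/4 = -4 + (10 - I)/4 = -4 + (5/2 - I/4) = -3/2 - I/4)
-539 + w(56) = -539 + (-3/2 - ¼*56) = -539 + (-3/2 - 14) = -539 - 31/2 = -1109/2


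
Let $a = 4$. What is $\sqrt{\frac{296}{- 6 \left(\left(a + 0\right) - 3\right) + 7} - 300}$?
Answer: $2 i \approx 2.0 i$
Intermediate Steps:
$\sqrt{\frac{296}{- 6 \left(\left(a + 0\right) - 3\right) + 7} - 300} = \sqrt{\frac{296}{- 6 \left(\left(4 + 0\right) - 3\right) + 7} - 300} = \sqrt{\frac{296}{- 6 \left(4 - 3\right) + 7} - 300} = \sqrt{\frac{296}{\left(-6\right) 1 + 7} - 300} = \sqrt{\frac{296}{-6 + 7} - 300} = \sqrt{\frac{296}{1} - 300} = \sqrt{296 \cdot 1 - 300} = \sqrt{296 - 300} = \sqrt{-4} = 2 i$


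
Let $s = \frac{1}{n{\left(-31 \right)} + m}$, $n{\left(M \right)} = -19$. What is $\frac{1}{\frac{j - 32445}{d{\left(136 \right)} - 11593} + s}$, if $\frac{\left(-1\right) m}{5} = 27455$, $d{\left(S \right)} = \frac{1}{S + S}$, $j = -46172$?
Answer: $\frac{432928483730}{2935867578961} \approx 0.14746$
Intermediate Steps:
$d{\left(S \right)} = \frac{1}{2 S}$
$m = -137275$ ($m = \left(-5\right) 27455 = -137275$)
$s = - \frac{1}{137294}$ ($s = \frac{1}{-19 - 137275} = \frac{1}{-137294} = - \frac{1}{137294} \approx -7.2836 \cdot 10^{-6}$)
$\frac{1}{\frac{j - 32445}{d{\left(136 \right)} - 11593} + s} = \frac{1}{\frac{-46172 - 32445}{\frac{1}{2 \cdot 136} - 11593} - \frac{1}{137294}} = \frac{1}{- \frac{78617}{\frac{1}{2} \cdot \frac{1}{136} - 11593} - \frac{1}{137294}} = \frac{1}{- \frac{78617}{\frac{1}{272} - 11593} - \frac{1}{137294}} = \frac{1}{- \frac{78617}{- \frac{3153295}{272}} - \frac{1}{137294}} = \frac{1}{\left(-78617\right) \left(- \frac{272}{3153295}\right) - \frac{1}{137294}} = \frac{1}{\frac{21383824}{3153295} - \frac{1}{137294}} = \frac{1}{\frac{2935867578961}{432928483730}} = \frac{432928483730}{2935867578961}$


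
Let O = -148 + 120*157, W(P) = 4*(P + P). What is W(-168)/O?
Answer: -336/4673 ≈ -0.071902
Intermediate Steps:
W(P) = 8*P (W(P) = 4*(2*P) = 8*P)
O = 18692 (O = -148 + 18840 = 18692)
W(-168)/O = (8*(-168))/18692 = -1344*1/18692 = -336/4673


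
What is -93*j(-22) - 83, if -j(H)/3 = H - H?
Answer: -83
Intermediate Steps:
j(H) = 0 (j(H) = -3*(H - H) = -3*0 = 0)
-93*j(-22) - 83 = -93*0 - 83 = 0 - 83 = -83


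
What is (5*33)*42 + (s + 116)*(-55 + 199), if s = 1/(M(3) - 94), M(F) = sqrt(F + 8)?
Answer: 208556514/8825 - 144*sqrt(11)/8825 ≈ 23632.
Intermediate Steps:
M(F) = sqrt(8 + F)
s = 1/(-94 + sqrt(11)) (s = 1/(sqrt(8 + 3) - 94) = 1/(sqrt(11) - 94) = 1/(-94 + sqrt(11)) ≈ -0.011027)
(5*33)*42 + (s + 116)*(-55 + 199) = (5*33)*42 + ((-94/8825 - sqrt(11)/8825) + 116)*(-55 + 199) = 165*42 + (1023606/8825 - sqrt(11)/8825)*144 = 6930 + (147399264/8825 - 144*sqrt(11)/8825) = 208556514/8825 - 144*sqrt(11)/8825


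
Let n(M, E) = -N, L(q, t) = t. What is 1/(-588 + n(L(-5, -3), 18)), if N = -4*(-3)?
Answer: -1/600 ≈ -0.0016667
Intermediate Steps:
N = 12
n(M, E) = -12 (n(M, E) = -1*12 = -12)
1/(-588 + n(L(-5, -3), 18)) = 1/(-588 - 12) = 1/(-600) = -1/600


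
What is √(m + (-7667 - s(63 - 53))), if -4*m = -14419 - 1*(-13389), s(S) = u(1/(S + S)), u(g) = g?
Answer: I*√740955/10 ≈ 86.079*I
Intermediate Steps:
s(S) = 1/(2*S) (s(S) = 1/(S + S) = 1/(2*S))
m = 515/2 (m = -(-14419 - 1*(-13389))/4 = -(-14419 + 13389)/4 = -¼*(-1030) = 515/2 ≈ 257.50)
√(m + (-7667 - s(63 - 53))) = √(515/2 + (-7667 - 1/(2*(63 - 53)))) = √(515/2 + (-7667 - 1/(2*10))) = √(515/2 + (-7667 - 1*1/20)) = √(515/2 + (-7667 - 1/20)) = √(515/2 - 153341/20) = √(-148191/20) = I*√740955/10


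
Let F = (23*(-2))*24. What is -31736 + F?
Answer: -32840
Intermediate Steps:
F = -1104 (F = -46*24 = -1104)
-31736 + F = -31736 - 1104 = -32840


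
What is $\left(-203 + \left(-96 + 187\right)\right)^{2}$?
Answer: $12544$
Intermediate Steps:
$\left(-203 + \left(-96 + 187\right)\right)^{2} = \left(-203 + 91\right)^{2} = \left(-112\right)^{2} = 12544$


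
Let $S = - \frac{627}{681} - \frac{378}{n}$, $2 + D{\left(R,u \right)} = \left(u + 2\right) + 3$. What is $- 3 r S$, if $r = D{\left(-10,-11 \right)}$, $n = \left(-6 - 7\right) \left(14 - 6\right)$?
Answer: $\frac{192210}{2951} \approx 65.134$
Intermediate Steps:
$n = -104$ ($n = \left(-6 - 7\right) 8 = \left(-13\right) 8 = -104$)
$D{\left(R,u \right)} = 3 + u$ ($D{\left(R,u \right)} = -2 + \left(\left(u + 2\right) + 3\right) = -2 + \left(\left(2 + u\right) + 3\right) = -2 + \left(5 + u\right) = 3 + u$)
$r = -8$ ($r = 3 - 11 = -8$)
$S = \frac{32035}{11804}$ ($S = - \frac{627}{681} - \frac{378}{-104} = \left(-627\right) \frac{1}{681} - - \frac{189}{52} = - \frac{209}{227} + \frac{189}{52} = \frac{32035}{11804} \approx 2.7139$)
$- 3 r S = \left(-3\right) \left(-8\right) \frac{32035}{11804} = 24 \cdot \frac{32035}{11804} = \frac{192210}{2951}$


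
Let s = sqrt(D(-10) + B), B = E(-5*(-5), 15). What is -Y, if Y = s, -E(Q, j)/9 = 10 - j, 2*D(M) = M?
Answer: -2*sqrt(10) ≈ -6.3246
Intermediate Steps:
D(M) = M/2
E(Q, j) = -90 + 9*j (E(Q, j) = -9*(10 - j) = -90 + 9*j)
B = 45 (B = -90 + 9*15 = -90 + 135 = 45)
s = 2*sqrt(10) (s = sqrt((1/2)*(-10) + 45) = sqrt(-5 + 45) = sqrt(40) = 2*sqrt(10) ≈ 6.3246)
Y = 2*sqrt(10) ≈ 6.3246
-Y = -2*sqrt(10)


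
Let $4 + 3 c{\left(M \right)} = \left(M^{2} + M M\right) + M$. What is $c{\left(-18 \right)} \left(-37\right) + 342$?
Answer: $- \frac{22136}{3} \approx -7378.7$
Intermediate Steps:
$c{\left(M \right)} = - \frac{4}{3} + \frac{M}{3} + \frac{2 M^{2}}{3}$ ($c{\left(M \right)} = - \frac{4}{3} + \frac{\left(M^{2} + M M\right) + M}{3} = - \frac{4}{3} + \frac{\left(M^{2} + M^{2}\right) + M}{3} = - \frac{4}{3} + \frac{2 M^{2} + M}{3} = - \frac{4}{3} + \frac{M + 2 M^{2}}{3} = - \frac{4}{3} + \left(\frac{M}{3} + \frac{2 M^{2}}{3}\right) = - \frac{4}{3} + \frac{M}{3} + \frac{2 M^{2}}{3}$)
$c{\left(-18 \right)} \left(-37\right) + 342 = \left(- \frac{4}{3} + \frac{1}{3} \left(-18\right) + \frac{2 \left(-18\right)^{2}}{3}\right) \left(-37\right) + 342 = \left(- \frac{4}{3} - 6 + \frac{2}{3} \cdot 324\right) \left(-37\right) + 342 = \left(- \frac{4}{3} - 6 + 216\right) \left(-37\right) + 342 = \frac{626}{3} \left(-37\right) + 342 = - \frac{23162}{3} + 342 = - \frac{22136}{3}$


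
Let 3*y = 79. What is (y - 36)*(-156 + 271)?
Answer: -3335/3 ≈ -1111.7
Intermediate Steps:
y = 79/3 (y = (1/3)*79 = 79/3 ≈ 26.333)
(y - 36)*(-156 + 271) = (79/3 - 36)*(-156 + 271) = -29/3*115 = -3335/3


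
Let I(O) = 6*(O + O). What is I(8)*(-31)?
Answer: -2976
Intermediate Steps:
I(O) = 12*O (I(O) = 6*(2*O) = 12*O)
I(8)*(-31) = (12*8)*(-31) = 96*(-31) = -2976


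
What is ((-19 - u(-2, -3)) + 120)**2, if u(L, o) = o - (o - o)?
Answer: 10816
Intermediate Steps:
u(L, o) = o (u(L, o) = o - 1*0 = o + 0 = o)
((-19 - u(-2, -3)) + 120)**2 = ((-19 - 1*(-3)) + 120)**2 = ((-19 + 3) + 120)**2 = (-16 + 120)**2 = 104**2 = 10816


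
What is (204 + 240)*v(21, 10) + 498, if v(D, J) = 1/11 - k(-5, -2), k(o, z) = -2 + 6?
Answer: -13614/11 ≈ -1237.6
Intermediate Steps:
k(o, z) = 4
v(D, J) = -43/11 (v(D, J) = 1/11 - 1*4 = 1/11 - 4 = -43/11)
(204 + 240)*v(21, 10) + 498 = (204 + 240)*(-43/11) + 498 = 444*(-43/11) + 498 = -19092/11 + 498 = -13614/11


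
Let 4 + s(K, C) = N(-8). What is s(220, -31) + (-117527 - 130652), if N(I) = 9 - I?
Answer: -248166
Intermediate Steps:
s(K, C) = 13 (s(K, C) = -4 + (9 - 1*(-8)) = -4 + (9 + 8) = -4 + 17 = 13)
s(220, -31) + (-117527 - 130652) = 13 + (-117527 - 130652) = 13 - 248179 = -248166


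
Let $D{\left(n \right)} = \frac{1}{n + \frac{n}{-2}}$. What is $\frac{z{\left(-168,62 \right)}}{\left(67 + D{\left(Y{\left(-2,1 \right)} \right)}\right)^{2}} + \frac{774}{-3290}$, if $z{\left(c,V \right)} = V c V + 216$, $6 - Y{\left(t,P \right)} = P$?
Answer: $- \frac{26593264203}{186821005} \approx -142.35$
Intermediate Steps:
$Y{\left(t,P \right)} = 6 - P$
$z{\left(c,V \right)} = 216 + c V^{2}$ ($z{\left(c,V \right)} = c V^{2} + 216 = 216 + c V^{2}$)
$D{\left(n \right)} = \frac{2}{n}$ ($D{\left(n \right)} = \frac{1}{n + n \left(- \frac{1}{2}\right)} = \frac{1}{n - \frac{n}{2}} = \frac{1}{\frac{1}{2} n} = \frac{2}{n}$)
$\frac{z{\left(-168,62 \right)}}{\left(67 + D{\left(Y{\left(-2,1 \right)} \right)}\right)^{2}} + \frac{774}{-3290} = \frac{216 - 168 \cdot 62^{2}}{\left(67 + \frac{2}{6 - 1}\right)^{2}} + \frac{774}{-3290} = \frac{216 - 645792}{\left(67 + \frac{2}{6 - 1}\right)^{2}} + 774 \left(- \frac{1}{3290}\right) = \frac{216 - 645792}{\left(67 + \frac{2}{5}\right)^{2}} - \frac{387}{1645} = - \frac{645576}{\left(67 + 2 \cdot \frac{1}{5}\right)^{2}} - \frac{387}{1645} = - \frac{645576}{\left(67 + \frac{2}{5}\right)^{2}} - \frac{387}{1645} = - \frac{645576}{\left(\frac{337}{5}\right)^{2}} - \frac{387}{1645} = - \frac{645576}{\frac{113569}{25}} - \frac{387}{1645} = \left(-645576\right) \frac{25}{113569} - \frac{387}{1645} = - \frac{16139400}{113569} - \frac{387}{1645} = - \frac{26593264203}{186821005}$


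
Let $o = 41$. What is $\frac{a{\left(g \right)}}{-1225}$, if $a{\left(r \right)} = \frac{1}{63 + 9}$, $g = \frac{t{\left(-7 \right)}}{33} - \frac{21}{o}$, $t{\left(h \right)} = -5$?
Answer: $- \frac{1}{88200} \approx -1.1338 \cdot 10^{-5}$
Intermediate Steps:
$g = - \frac{898}{1353}$ ($g = - \frac{5}{33} - \frac{21}{41} = - \frac{898}{1353} \approx -0.66371$)
$a{\left(r \right)} = \frac{1}{72}$
$\frac{a{\left(g \right)}}{-1225} = \frac{1}{72 \left(-1225\right)} = \frac{1}{72} \left(- \frac{1}{1225}\right) = - \frac{1}{88200}$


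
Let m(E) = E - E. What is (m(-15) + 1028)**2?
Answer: 1056784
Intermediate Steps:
m(E) = 0
(m(-15) + 1028)**2 = (0 + 1028)**2 = 1028**2 = 1056784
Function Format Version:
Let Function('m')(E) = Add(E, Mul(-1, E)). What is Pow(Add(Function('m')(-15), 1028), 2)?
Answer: 1056784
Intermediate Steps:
Function('m')(E) = 0
Pow(Add(Function('m')(-15), 1028), 2) = Pow(Add(0, 1028), 2) = Pow(1028, 2) = 1056784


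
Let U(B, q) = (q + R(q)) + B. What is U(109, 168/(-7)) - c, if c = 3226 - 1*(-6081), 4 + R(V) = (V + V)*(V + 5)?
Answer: -8314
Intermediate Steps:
R(V) = -4 + 2*V*(5 + V) (R(V) = -4 + (V + V)*(V + 5) = -4 + (2*V)*(5 + V) = -4 + 2*V*(5 + V))
U(B, q) = -4 + B + 2*q**2 + 11*q (U(B, q) = (q + (-4 + 2*q**2 + 10*q)) + B = (-4 + 2*q**2 + 11*q) + B = -4 + B + 2*q**2 + 11*q)
c = 9307 (c = 3226 + 6081 = 9307)
U(109, 168/(-7)) - c = (-4 + 109 + 2*(168/(-7))**2 + 11*(168/(-7))) - 1*9307 = (-4 + 109 + 2*(168*(-1/7))**2 + 11*(168*(-1/7))) - 9307 = (-4 + 109 + 2*(-24)**2 + 11*(-24)) - 9307 = (-4 + 109 + 2*576 - 264) - 9307 = (-4 + 109 + 1152 - 264) - 9307 = 993 - 9307 = -8314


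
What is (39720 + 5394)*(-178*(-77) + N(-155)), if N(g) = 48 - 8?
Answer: 620137044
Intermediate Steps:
N(g) = 40
(39720 + 5394)*(-178*(-77) + N(-155)) = (39720 + 5394)*(-178*(-77) + 40) = 45114*(13706 + 40) = 45114*13746 = 620137044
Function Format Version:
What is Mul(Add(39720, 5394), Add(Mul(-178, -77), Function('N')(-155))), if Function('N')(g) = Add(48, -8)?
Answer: 620137044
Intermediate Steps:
Function('N')(g) = 40
Mul(Add(39720, 5394), Add(Mul(-178, -77), Function('N')(-155))) = Mul(Add(39720, 5394), Add(Mul(-178, -77), 40)) = Mul(45114, Add(13706, 40)) = Mul(45114, 13746) = 620137044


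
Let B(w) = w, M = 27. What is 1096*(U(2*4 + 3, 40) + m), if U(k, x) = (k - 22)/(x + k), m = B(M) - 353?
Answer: -18234152/51 ≈ -3.5753e+5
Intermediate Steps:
m = -326 (m = 27 - 353 = -326)
U(k, x) = (-22 + k)/(k + x)
1096*(U(2*4 + 3, 40) + m) = 1096*((-22 + (2*4 + 3))/((2*4 + 3) + 40) - 326) = 1096*((-22 + (8 + 3))/((8 + 3) + 40) - 326) = 1096*((-22 + 11)/(11 + 40) - 326) = 1096*(-11/51 - 326) = 1096*(-16637/51) = -18234152/51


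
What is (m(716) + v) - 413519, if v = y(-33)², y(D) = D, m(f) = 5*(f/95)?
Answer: -7835454/19 ≈ -4.1239e+5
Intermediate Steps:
m(f) = f/19 (m(f) = 5*(f*(1/95)) = 5*(f/95) = f/19)
v = 1089 (v = (-33)² = 1089)
(m(716) + v) - 413519 = ((1/19)*716 + 1089) - 413519 = (716/19 + 1089) - 413519 = 21407/19 - 413519 = -7835454/19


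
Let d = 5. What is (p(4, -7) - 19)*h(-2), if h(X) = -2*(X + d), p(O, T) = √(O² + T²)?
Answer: 114 - 6*√65 ≈ 65.626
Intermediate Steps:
h(X) = -10 - 2*X (h(X) = -2*(X + 5) = -2*(5 + X) = -10 - 2*X)
(p(4, -7) - 19)*h(-2) = (√(4² + (-7)²) - 19)*(-10 - 2*(-2)) = (√(16 + 49) - 19)*(-10 + 4) = (√65 - 19)*(-6) = (-19 + √65)*(-6) = 114 - 6*√65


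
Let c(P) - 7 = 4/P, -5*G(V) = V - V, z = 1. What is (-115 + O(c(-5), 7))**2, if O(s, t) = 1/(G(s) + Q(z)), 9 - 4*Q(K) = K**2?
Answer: 52441/4 ≈ 13110.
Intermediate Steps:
G(V) = 0 (G(V) = -(V - V)/5 = -1/5*0 = 0)
Q(K) = 9/4 - K**2/4
c(P) = 7 + 4/P
O(s, t) = 1/2 (O(s, t) = 1/(0 + (9/4 - 1/4*1**2)) = 1/(0 + (9/4 - 1/4*1)) = 1/(0 + (9/4 - 1/4)) = 1/(0 + 2) = 1/2)
(-115 + O(c(-5), 7))**2 = (-115 + 1/2)**2 = (-229/2)**2 = 52441/4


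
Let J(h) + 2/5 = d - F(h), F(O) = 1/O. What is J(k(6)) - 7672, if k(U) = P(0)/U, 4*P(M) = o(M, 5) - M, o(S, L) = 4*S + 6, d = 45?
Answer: -38157/5 ≈ -7631.4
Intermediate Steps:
o(S, L) = 6 + 4*S
F(O) = 1/O
P(M) = 3/2 + 3*M/4 (P(M) = ((6 + 4*M) - M)/4 = (6 + 3*M)/4 = 3/2 + 3*M/4)
k(U) = 3/(2*U) (k(U) = (3/2 + (3/4)*0)/U = (3/2 + 0)/U = 3/(2*U))
J(h) = 223/5 - 1/h (J(h) = -2/5 + (45 - 1/h) = 223/5 - 1/h)
J(k(6)) - 7672 = (223/5 - 1/((3/2)/6)) - 7672 = (223/5 - 1/((3/2)*(1/6))) - 7672 = (223/5 - 1/1/4) - 7672 = (223/5 - 1*4) - 7672 = (223/5 - 4) - 7672 = 203/5 - 7672 = -38157/5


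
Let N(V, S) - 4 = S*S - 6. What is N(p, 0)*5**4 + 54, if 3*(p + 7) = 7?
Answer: -1196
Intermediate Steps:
p = -14/3 (p = -7 + (1/3)*7 = -7 + 7/3 = -14/3 ≈ -4.6667)
N(V, S) = -2 + S**2 (N(V, S) = 4 + (S*S - 6) = 4 + (S**2 - 6) = 4 + (-6 + S**2) = -2 + S**2)
N(p, 0)*5**4 + 54 = (-2 + 0**2)*5**4 + 54 = (-2 + 0)*625 + 54 = -2*625 + 54 = -1250 + 54 = -1196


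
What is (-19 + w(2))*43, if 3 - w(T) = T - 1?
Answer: -731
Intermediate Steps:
w(T) = 4 - T (w(T) = 3 - (T - 1) = 3 - (-1 + T) = 3 + (1 - T) = 4 - T)
(-19 + w(2))*43 = (-19 + (4 - 1*2))*43 = (-19 + (4 - 2))*43 = (-19 + 2)*43 = -17*43 = -731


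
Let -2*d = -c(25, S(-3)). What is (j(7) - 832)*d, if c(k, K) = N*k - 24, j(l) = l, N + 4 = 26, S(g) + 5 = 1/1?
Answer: -216975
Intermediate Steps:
S(g) = -4 (S(g) = -5 + 1/1 = -5 + 1 = -4)
N = 22 (N = -4 + 26 = 22)
c(k, K) = -24 + 22*k (c(k, K) = 22*k - 24 = -24 + 22*k)
d = 263 (d = -(-1)*(-24 + 22*25)/2 = -(-1)*(-24 + 550)/2 = -(-1)*526/2 = -1/2*(-526) = 263)
(j(7) - 832)*d = (7 - 832)*263 = -825*263 = -216975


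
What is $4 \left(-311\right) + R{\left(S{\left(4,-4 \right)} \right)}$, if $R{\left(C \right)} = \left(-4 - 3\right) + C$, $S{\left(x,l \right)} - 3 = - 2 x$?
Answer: $-1256$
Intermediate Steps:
$S{\left(x,l \right)} = 3 - 2 x$
$R{\left(C \right)} = -7 + C$
$4 \left(-311\right) + R{\left(S{\left(4,-4 \right)} \right)} = 4 \left(-311\right) + \left(-7 + \left(3 - 8\right)\right) = -1244 + \left(-7 + \left(3 - 8\right)\right) = -1244 - 12 = -1256$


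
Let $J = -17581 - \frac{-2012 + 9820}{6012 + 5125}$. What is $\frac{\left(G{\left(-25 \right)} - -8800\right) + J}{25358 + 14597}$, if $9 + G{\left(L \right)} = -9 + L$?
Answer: $- \frac{98280696}{444978835} \approx -0.22087$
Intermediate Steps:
$G{\left(L \right)} = -18 + L$ ($G{\left(L \right)} = -9 + \left(-9 + L\right) = -18 + L$)
$J = - \frac{195807405}{11137}$ ($J = -17581 - \frac{7808}{11137} = - \frac{195807405}{11137} \approx -17582.0$)
$\frac{\left(G{\left(-25 \right)} - -8800\right) + J}{25358 + 14597} = \frac{\left(\left(-18 - 25\right) - -8800\right) - \frac{195807405}{11137}}{25358 + 14597} = \frac{\left(-43 + 8800\right) - \frac{195807405}{11137}}{39955} = \left(8757 - \frac{195807405}{11137}\right) \frac{1}{39955} = \left(- \frac{98280696}{11137}\right) \frac{1}{39955} = - \frac{98280696}{444978835}$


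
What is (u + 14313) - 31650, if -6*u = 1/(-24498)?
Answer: -2548330955/146988 ≈ -17337.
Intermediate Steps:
u = 1/146988 (u = -⅙/(-24498) = -⅙*(-1/24498) = 1/146988 ≈ 6.8033e-6)
(u + 14313) - 31650 = (1/146988 + 14313) - 31650 = 2103839245/146988 - 31650 = -2548330955/146988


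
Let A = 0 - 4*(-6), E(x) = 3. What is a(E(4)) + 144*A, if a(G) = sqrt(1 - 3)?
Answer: 3456 + I*sqrt(2) ≈ 3456.0 + 1.4142*I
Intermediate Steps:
a(G) = I*sqrt(2) (a(G) = sqrt(-2) = I*sqrt(2))
A = 24 (A = 0 + 24 = 24)
a(E(4)) + 144*A = I*sqrt(2) + 144*24 = I*sqrt(2) + 3456 = 3456 + I*sqrt(2)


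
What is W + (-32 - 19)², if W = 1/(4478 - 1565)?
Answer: 7576714/2913 ≈ 2601.0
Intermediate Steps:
W = 1/2913 ≈ 0.00034329
W + (-32 - 19)² = 1/2913 + (-32 - 19)² = 1/2913 + (-51)² = 1/2913 + 2601 = 7576714/2913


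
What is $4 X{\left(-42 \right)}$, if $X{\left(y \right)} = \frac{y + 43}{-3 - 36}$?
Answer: $- \frac{4}{39} \approx -0.10256$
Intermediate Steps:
$X{\left(y \right)} = - \frac{43}{39} - \frac{y}{39}$ ($X{\left(y \right)} = \frac{43 + y}{-39} = \left(43 + y\right) \left(- \frac{1}{39}\right) = - \frac{43}{39} - \frac{y}{39}$)
$4 X{\left(-42 \right)} = 4 \left(- \frac{43}{39} - - \frac{14}{13}\right) = 4 \left(- \frac{43}{39} + \frac{14}{13}\right) = 4 \left(- \frac{1}{39}\right) = - \frac{4}{39}$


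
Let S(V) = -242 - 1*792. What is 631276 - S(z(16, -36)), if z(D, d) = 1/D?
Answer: 632310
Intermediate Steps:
S(V) = -1034 (S(V) = -242 - 792 = -1034)
631276 - S(z(16, -36)) = 631276 - 1*(-1034) = 631276 + 1034 = 632310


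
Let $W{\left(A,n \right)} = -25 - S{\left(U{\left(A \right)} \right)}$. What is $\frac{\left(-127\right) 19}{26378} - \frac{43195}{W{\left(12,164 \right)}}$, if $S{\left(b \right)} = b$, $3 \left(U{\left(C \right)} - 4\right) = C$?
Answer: $\frac{103574371}{79134} \approx 1308.8$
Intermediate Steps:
$U{\left(C \right)} = 4 + \frac{C}{3}$
$W{\left(A,n \right)} = -29 - \frac{A}{3}$ ($W{\left(A,n \right)} = -25 - \left(4 + \frac{A}{3}\right) = -29 - \frac{A}{3}$)
$\frac{\left(-127\right) 19}{26378} - \frac{43195}{W{\left(12,164 \right)}} = \frac{\left(-127\right) 19}{26378} - \frac{43195}{-29 - 4} = \left(-2413\right) \frac{1}{26378} - \frac{43195}{-29 - 4} = - \frac{2413}{26378} - \frac{43195}{-33} = - \frac{2413}{26378} - - \frac{43195}{33} = - \frac{2413}{26378} + \frac{43195}{33} = \frac{103574371}{79134}$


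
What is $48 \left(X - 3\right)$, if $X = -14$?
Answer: $-816$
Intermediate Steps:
$48 \left(X - 3\right) = 48 \left(-14 - 3\right) = 48 \left(-17\right) = -816$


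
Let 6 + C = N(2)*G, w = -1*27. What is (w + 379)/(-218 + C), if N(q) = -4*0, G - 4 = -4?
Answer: -11/7 ≈ -1.5714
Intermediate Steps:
G = 0 (G = 4 - 4 = 0)
N(q) = 0
w = -27
C = -6 (C = -6 + 0*0 = -6 + 0 = -6)
(w + 379)/(-218 + C) = (-27 + 379)/(-218 - 6) = 352/(-224) = 352*(-1/224) = -11/7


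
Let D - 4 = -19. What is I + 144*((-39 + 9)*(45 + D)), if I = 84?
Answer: -129516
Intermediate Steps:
D = -15 (D = 4 - 19 = -15)
I + 144*((-39 + 9)*(45 + D)) = 84 + 144*((-39 + 9)*(45 - 15)) = 84 + 144*(-30*30) = 84 + 144*(-900) = 84 - 129600 = -129516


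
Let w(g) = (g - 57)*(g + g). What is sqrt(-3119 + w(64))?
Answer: 3*I*sqrt(247) ≈ 47.149*I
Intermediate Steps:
w(g) = 2*g*(-57 + g) (w(g) = (-57 + g)*(2*g) = 2*g*(-57 + g))
sqrt(-3119 + w(64)) = sqrt(-3119 + 2*64*(-57 + 64)) = sqrt(-3119 + 2*64*7) = sqrt(-3119 + 896) = sqrt(-2223) = 3*I*sqrt(247)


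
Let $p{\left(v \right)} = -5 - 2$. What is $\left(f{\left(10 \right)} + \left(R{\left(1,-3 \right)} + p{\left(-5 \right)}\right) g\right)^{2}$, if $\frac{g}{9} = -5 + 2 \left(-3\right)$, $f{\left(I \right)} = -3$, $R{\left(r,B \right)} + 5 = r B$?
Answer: $2196324$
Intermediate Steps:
$p{\left(v \right)} = -7$ ($p{\left(v \right)} = -5 - 2 = -7$)
$R{\left(r,B \right)} = -5 + B r$ ($R{\left(r,B \right)} = -5 + r B = -5 + B r$)
$g = -99$ ($g = 9 \left(-5 + 2 \left(-3\right)\right) = 9 \left(-5 - 6\right) = 9 \left(-11\right) = -99$)
$\left(f{\left(10 \right)} + \left(R{\left(1,-3 \right)} + p{\left(-5 \right)}\right) g\right)^{2} = \left(-3 + \left(\left(-5 - 3\right) - 7\right) \left(-99\right)\right)^{2} = \left(-3 + \left(-8 - 7\right) \left(-99\right)\right)^{2} = \left(-3 - -1485\right)^{2} = \left(-3 + 1485\right)^{2} = 1482^{2} = 2196324$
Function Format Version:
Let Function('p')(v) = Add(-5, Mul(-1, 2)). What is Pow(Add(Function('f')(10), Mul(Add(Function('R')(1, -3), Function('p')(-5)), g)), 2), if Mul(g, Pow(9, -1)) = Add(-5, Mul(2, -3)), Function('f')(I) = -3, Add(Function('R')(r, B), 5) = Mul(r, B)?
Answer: 2196324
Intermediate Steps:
Function('p')(v) = -7 (Function('p')(v) = Add(-5, -2) = -7)
Function('R')(r, B) = Add(-5, Mul(B, r)) (Function('R')(r, B) = Add(-5, Mul(r, B)) = Add(-5, Mul(B, r)))
g = -99 (g = Mul(9, Add(-5, Mul(2, -3))) = Mul(9, Add(-5, -6)) = Mul(9, -11) = -99)
Pow(Add(Function('f')(10), Mul(Add(Function('R')(1, -3), Function('p')(-5)), g)), 2) = Pow(Add(-3, Mul(Add(Add(-5, Mul(-3, 1)), -7), -99)), 2) = Pow(Add(-3, Mul(Add(Add(-5, -3), -7), -99)), 2) = Pow(Add(-3, Mul(Add(-8, -7), -99)), 2) = Pow(Add(-3, Mul(-15, -99)), 2) = Pow(Add(-3, 1485), 2) = Pow(1482, 2) = 2196324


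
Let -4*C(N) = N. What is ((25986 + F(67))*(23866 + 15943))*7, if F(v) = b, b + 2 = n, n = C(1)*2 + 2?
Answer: 14482394773/2 ≈ 7.2412e+9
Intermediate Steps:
C(N) = -N/4
n = 3/2 (n = -¼*1*2 + 2 = -¼*2 + 2 = -½ + 2 = 3/2 ≈ 1.5000)
b = -½ (b = -2 + 3/2 = -½ ≈ -0.50000)
F(v) = -½
((25986 + F(67))*(23866 + 15943))*7 = ((25986 - ½)*(23866 + 15943))*7 = ((51971/2)*39809)*7 = (2068913539/2)*7 = 14482394773/2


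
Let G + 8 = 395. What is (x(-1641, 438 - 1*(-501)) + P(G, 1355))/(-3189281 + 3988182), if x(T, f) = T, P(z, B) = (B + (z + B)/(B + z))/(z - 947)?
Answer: -230079/111846140 ≈ -0.0020571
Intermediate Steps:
G = 387 (G = -8 + 395 = 387)
P(z, B) = (1 + B)/(-947 + z) (P(z, B) = (B + (B + z)/(B + z))/(-947 + z) = (B + 1)/(-947 + z) = (1 + B)/(-947 + z))
(x(-1641, 438 - 1*(-501)) + P(G, 1355))/(-3189281 + 3988182) = (-1641 + (1 + 1355)/(-947 + 387))/(-3189281 + 3988182) = (-1641 + 1356/(-560))/798901 = (-1641 - 1/560*1356)*(1/798901) = (-1641 - 339/140)*(1/798901) = -230079/140*1/798901 = -230079/111846140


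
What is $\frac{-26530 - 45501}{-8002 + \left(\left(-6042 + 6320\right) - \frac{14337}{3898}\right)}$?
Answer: $\frac{280776838}{30122489} \approx 9.3212$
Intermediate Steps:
$\frac{-26530 - 45501}{-8002 + \left(\left(-6042 + 6320\right) - \frac{14337}{3898}\right)} = - \frac{72031}{-8002 + \left(278 - \frac{14337}{3898}\right)} = - \frac{72031}{-8002 + \frac{1069307}{3898}} = - \frac{72031}{- \frac{30122489}{3898}} = \left(-72031\right) \left(- \frac{3898}{30122489}\right) = \frac{280776838}{30122489}$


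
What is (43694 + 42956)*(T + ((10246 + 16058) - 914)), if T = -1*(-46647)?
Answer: 6242006050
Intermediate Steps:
T = 46647
(43694 + 42956)*(T + ((10246 + 16058) - 914)) = (43694 + 42956)*(46647 + ((10246 + 16058) - 914)) = 86650*(46647 + (26304 - 914)) = 86650*(46647 + 25390) = 86650*72037 = 6242006050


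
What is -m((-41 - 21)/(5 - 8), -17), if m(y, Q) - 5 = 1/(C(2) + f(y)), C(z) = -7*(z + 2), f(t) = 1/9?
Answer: -1246/251 ≈ -4.9641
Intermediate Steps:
f(t) = ⅑
C(z) = -14 - 7*z (C(z) = -7*(2 + z) = -14 - 7*z)
m(y, Q) = 1246/251 (m(y, Q) = 5 + 1/((-14 - 7*2) + ⅑) = 5 + 1/((-14 - 14) + ⅑) = 5 + 1/(-28 + ⅑) = 5 + 1/(-251/9) = 5 - 9/251 = 1246/251)
-m((-41 - 21)/(5 - 8), -17) = -1*1246/251 = -1246/251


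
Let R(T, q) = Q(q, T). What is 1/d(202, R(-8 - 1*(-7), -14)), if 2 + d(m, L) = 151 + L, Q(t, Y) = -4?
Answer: 1/145 ≈ 0.0068966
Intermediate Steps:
R(T, q) = -4
d(m, L) = 149 + L (d(m, L) = -2 + (151 + L) = 149 + L)
1/d(202, R(-8 - 1*(-7), -14)) = 1/(149 - 4) = 1/145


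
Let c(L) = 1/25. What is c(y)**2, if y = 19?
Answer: 1/625 ≈ 0.0016000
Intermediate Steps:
c(L) = 1/25
c(y)**2 = (1/25)**2 = 1/625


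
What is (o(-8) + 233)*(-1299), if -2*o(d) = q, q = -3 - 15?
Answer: -314358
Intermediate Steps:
q = -18
o(d) = 9 (o(d) = -½*(-18) = 9)
(o(-8) + 233)*(-1299) = (9 + 233)*(-1299) = 242*(-1299) = -314358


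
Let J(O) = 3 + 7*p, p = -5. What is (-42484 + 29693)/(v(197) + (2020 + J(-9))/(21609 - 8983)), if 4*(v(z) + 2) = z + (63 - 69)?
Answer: -322998332/1159255 ≈ -278.63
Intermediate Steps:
v(z) = -7/2 + z/4 (v(z) = -2 + (z + (63 - 69))/4 = -2 + (z - 6)/4 = -2 + (-6 + z)/4 = -2 + (-3/2 + z/4) = -7/2 + z/4)
J(O) = -32 (J(O) = 3 + 7*(-5) = 3 - 35 = -32)
(-42484 + 29693)/(v(197) + (2020 + J(-9))/(21609 - 8983)) = (-42484 + 29693)/((-7/2 + (¼)*197) + (2020 - 32)/(21609 - 8983)) = -12791/((-7/2 + 197/4) + 1988/12626) = -12791/(183/4 + 1988*(1/12626)) = -12791/(183/4 + 994/6313) = -12791/1159255/25252 = -12791*25252/1159255 = -322998332/1159255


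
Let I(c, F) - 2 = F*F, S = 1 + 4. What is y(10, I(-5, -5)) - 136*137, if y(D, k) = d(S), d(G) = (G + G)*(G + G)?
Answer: -18532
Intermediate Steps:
S = 5
I(c, F) = 2 + F² (I(c, F) = 2 + F*F = 2 + F²)
d(G) = 4*G² (d(G) = (2*G)*(2*G) = 4*G²)
y(D, k) = 100 (y(D, k) = 4*5² = 4*25 = 100)
y(10, I(-5, -5)) - 136*137 = 100 - 136*137 = 100 - 18632 = -18532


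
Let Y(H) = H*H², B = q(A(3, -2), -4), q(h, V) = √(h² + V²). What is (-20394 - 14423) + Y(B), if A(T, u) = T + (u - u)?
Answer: -34692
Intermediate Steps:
A(T, u) = T (A(T, u) = T + 0 = T)
q(h, V) = √(V² + h²)
B = 5 (B = √((-4)² + 3²) = √(16 + 9) = √25 = 5)
Y(H) = H³
(-20394 - 14423) + Y(B) = (-20394 - 14423) + 5³ = -34817 + 125 = -34692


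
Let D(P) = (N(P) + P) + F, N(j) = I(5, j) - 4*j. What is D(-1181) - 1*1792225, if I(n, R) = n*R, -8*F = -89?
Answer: -14356607/8 ≈ -1.7946e+6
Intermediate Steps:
F = 89/8 (F = -⅛*(-89) = 89/8 ≈ 11.125)
I(n, R) = R*n
N(j) = j (N(j) = j*5 - 4*j = 5*j - 4*j = j)
D(P) = 89/8 + 2*P (D(P) = (P + P) + 89/8 = 2*P + 89/8 = 89/8 + 2*P)
D(-1181) - 1*1792225 = (89/8 + 2*(-1181)) - 1*1792225 = (89/8 - 2362) - 1792225 = -18807/8 - 1792225 = -14356607/8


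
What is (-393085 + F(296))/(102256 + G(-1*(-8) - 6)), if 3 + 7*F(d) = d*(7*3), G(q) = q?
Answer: -1372691/357903 ≈ -3.8354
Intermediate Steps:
F(d) = -3/7 + 3*d (F(d) = -3/7 + (d*(7*3))/7 = -3/7 + (d*21)/7 = -3/7 + (21*d)/7 = -3/7 + 3*d)
(-393085 + F(296))/(102256 + G(-1*(-8) - 6)) = (-393085 + (-3/7 + 3*296))/(102256 + (-1*(-8) - 6)) = (-393085 + (-3/7 + 888))/(102256 + (8 - 6)) = (-393085 + 6213/7)/(102256 + 2) = -2745382/7/102258 = -2745382/7*1/102258 = -1372691/357903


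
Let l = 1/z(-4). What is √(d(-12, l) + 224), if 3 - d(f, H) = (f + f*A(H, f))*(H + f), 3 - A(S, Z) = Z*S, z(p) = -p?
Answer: 2*I*√190 ≈ 27.568*I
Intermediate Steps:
A(S, Z) = 3 - S*Z (A(S, Z) = 3 - Z*S = 3 - S*Z)
l = ¼ (l = 1/(-1*(-4)) = 1/4 = ¼ ≈ 0.25000)
d(f, H) = 3 - (H + f)*(f + f*(3 - H*f)) (d(f, H) = 3 - (f + f*(3 - H*f))*(H + f) = 3 - (H + f)*(f + f*(3 - H*f)))
√(d(-12, l) + 224) = √((3 - 4*(-12)² + (¼)*(-12)³ + (¼)²*(-12)² - 4*¼*(-12)) + 224) = √((3 - 4*144 + (¼)*(-1728) + (1/16)*144 + 12) + 224) = √((3 - 576 - 432 + 9 + 12) + 224) = √(-984 + 224) = √(-760) = 2*I*√190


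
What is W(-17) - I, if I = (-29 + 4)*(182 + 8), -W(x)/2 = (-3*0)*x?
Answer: 4750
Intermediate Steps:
W(x) = 0 (W(x) = -2*(-3*0)*x = -0*x = -2*0 = 0)
I = -4750 (I = -25*190 = -4750)
W(-17) - I = 0 - 1*(-4750) = 0 + 4750 = 4750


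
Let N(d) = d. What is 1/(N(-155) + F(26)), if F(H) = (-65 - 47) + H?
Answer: -1/241 ≈ -0.0041494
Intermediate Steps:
F(H) = -112 + H
1/(N(-155) + F(26)) = 1/(-155 + (-112 + 26)) = 1/(-155 - 86) = 1/(-241) = -1/241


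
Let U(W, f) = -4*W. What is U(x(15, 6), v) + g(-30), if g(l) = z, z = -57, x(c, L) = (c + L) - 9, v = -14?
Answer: -105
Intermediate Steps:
x(c, L) = -9 + L + c (x(c, L) = (L + c) - 9 = -9 + L + c)
g(l) = -57
U(x(15, 6), v) + g(-30) = -4*(-9 + 6 + 15) - 57 = -4*12 - 57 = -48 - 57 = -105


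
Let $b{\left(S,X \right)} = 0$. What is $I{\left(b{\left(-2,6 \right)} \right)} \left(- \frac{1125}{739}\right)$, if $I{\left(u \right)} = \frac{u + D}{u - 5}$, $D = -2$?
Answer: $- \frac{450}{739} \approx -0.60893$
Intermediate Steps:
$I{\left(u \right)} = \frac{-2 + u}{-5 + u}$ ($I{\left(u \right)} = \frac{u - 2}{u - 5} = \frac{-2 + u}{-5 + u}$)
$I{\left(b{\left(-2,6 \right)} \right)} \left(- \frac{1125}{739}\right) = \frac{-2 + 0}{-5 + 0} \left(- \frac{1125}{739}\right) = \frac{1}{-5} \left(-2\right) \left(\left(-1125\right) \frac{1}{739}\right) = \left(- \frac{1}{5}\right) \left(-2\right) \left(- \frac{1125}{739}\right) = \frac{2}{5} \left(- \frac{1125}{739}\right) = - \frac{450}{739}$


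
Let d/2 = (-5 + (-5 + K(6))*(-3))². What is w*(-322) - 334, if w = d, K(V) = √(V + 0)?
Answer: -99510 + 38640*√6 ≈ -4861.7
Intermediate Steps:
K(V) = √V
d = 2*(10 - 3*√6)² (d = 2*(-5 + (-5 + √6)*(-3))² = 2*(-5 + (15 - 3*√6))² = 2*(10 - 3*√6)² ≈ 14.061)
w = 308 - 120*√6 ≈ 14.061
w*(-322) - 334 = (308 - 120*√6)*(-322) - 334 = (-99176 + 38640*√6) - 334 = -99510 + 38640*√6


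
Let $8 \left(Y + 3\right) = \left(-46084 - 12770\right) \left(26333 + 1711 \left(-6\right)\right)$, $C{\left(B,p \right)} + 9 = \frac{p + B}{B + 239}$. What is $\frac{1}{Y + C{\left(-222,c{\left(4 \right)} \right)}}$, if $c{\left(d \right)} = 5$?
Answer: $- \frac{68}{8037663037} \approx -8.4602 \cdot 10^{-9}$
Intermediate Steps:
$C{\left(B,p \right)} = -9 + \frac{B + p}{239 + B}$ ($C{\left(B,p \right)} = -9 + \frac{p + B}{B + 239} = -9 + \frac{B + p}{239 + B}$)
$Y = - \frac{472803621}{4}$ ($Y = -3 + \frac{\left(-46084 - 12770\right) \left(26333 + 1711 \left(-6\right)\right)}{8} = -3 + \frac{\left(-58854\right) \left(26333 - 10266\right)}{8} = -3 + \frac{\left(-58854\right) 16067}{8} = -3 + \frac{1}{8} \left(-945607218\right) = -3 - \frac{472803609}{4} = - \frac{472803621}{4} \approx -1.182 \cdot 10^{8}$)
$\frac{1}{Y + C{\left(-222,c{\left(4 \right)} \right)}} = \frac{1}{- \frac{472803621}{4} + \frac{-2151 + 5 - -1776}{239 - 222}} = \frac{1}{- \frac{472803621}{4} + \frac{-2151 + 5 + 1776}{17}} = \frac{1}{- \frac{472803621}{4} + \frac{1}{17} \left(-370\right)} = \frac{1}{- \frac{472803621}{4} - \frac{370}{17}} = \frac{1}{- \frac{8037663037}{68}} = - \frac{68}{8037663037}$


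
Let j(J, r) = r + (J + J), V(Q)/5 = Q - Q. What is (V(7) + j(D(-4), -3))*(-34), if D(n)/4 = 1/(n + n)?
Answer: 136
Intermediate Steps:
D(n) = 2/n (D(n) = 4/(n + n) = 4/((2*n)) = 4*(1/(2*n)) = 2/n)
V(Q) = 0 (V(Q) = 5*(Q - Q) = 5*0 = 0)
j(J, r) = r + 2*J
(V(7) + j(D(-4), -3))*(-34) = (0 + (-3 + 2*(2/(-4))))*(-34) = (0 + (-3 + 2*(2*(-1/4))))*(-34) = (0 + (-3 + 2*(-1/2)))*(-34) = (0 + (-3 - 1))*(-34) = (0 - 4)*(-34) = -4*(-34) = 136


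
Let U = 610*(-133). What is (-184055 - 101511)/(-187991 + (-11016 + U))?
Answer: 285566/280137 ≈ 1.0194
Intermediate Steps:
U = -81130
(-184055 - 101511)/(-187991 + (-11016 + U)) = (-184055 - 101511)/(-187991 + (-11016 - 81130)) = -285566/(-187991 - 92146) = -285566/(-280137) = -285566*(-1/280137) = 285566/280137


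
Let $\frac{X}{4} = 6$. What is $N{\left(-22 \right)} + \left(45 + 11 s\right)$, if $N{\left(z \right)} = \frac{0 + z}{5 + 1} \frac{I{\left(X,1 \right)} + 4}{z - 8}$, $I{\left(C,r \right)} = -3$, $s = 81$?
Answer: $\frac{84251}{90} \approx 936.12$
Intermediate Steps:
$X = 24$ ($X = 4 \cdot 6 = 24$)
$N{\left(z \right)} = \frac{z}{6 \left(-8 + z\right)}$ ($N{\left(z \right)} = \frac{0 + z}{5 + 1} \frac{-3 + 4}{z - 8} = \frac{z}{6} \cdot 1 \frac{1}{-8 + z} = \frac{z \frac{1}{6}}{-8 + z} = \frac{\frac{1}{6} z}{-8 + z} = \frac{z}{6 \left(-8 + z\right)}$)
$N{\left(-22 \right)} + \left(45 + 11 s\right) = \frac{1}{6} \left(-22\right) \frac{1}{-8 - 22} + \left(45 + 11 \cdot 81\right) = \frac{1}{6} \left(-22\right) \frac{1}{-30} + \left(45 + 891\right) = \frac{1}{6} \left(-22\right) \left(- \frac{1}{30}\right) + 936 = \frac{11}{90} + 936 = \frac{84251}{90}$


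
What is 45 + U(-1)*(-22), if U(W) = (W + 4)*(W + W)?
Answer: 177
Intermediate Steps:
U(W) = 2*W*(4 + W) (U(W) = (4 + W)*(2*W) = 2*W*(4 + W))
45 + U(-1)*(-22) = 45 + (2*(-1)*(4 - 1))*(-22) = 45 + (2*(-1)*3)*(-22) = 45 - 6*(-22) = 45 + 132 = 177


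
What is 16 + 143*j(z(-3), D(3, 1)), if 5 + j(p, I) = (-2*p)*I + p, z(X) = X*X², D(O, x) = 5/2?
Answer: 14745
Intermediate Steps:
D(O, x) = 5/2 (D(O, x) = 5*(½) = 5/2)
z(X) = X³
j(p, I) = -5 + p - 2*I*p (j(p, I) = -5 + ((-2*p)*I + p) = -5 + (-2*I*p + p) = -5 + (p - 2*I*p) = -5 + p - 2*I*p)
16 + 143*j(z(-3), D(3, 1)) = 16 + 143*(-5 + (-3)³ - 2*5/2*(-3)³) = 16 + 143*(-5 - 27 - 2*5/2*(-27)) = 16 + 143*(-5 - 27 + 135) = 16 + 143*103 = 16 + 14729 = 14745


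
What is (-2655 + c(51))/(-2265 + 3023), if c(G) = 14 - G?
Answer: -1346/379 ≈ -3.5515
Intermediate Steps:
(-2655 + c(51))/(-2265 + 3023) = (-2655 + (14 - 1*51))/(-2265 + 3023) = (-2655 + (14 - 51))/758 = (-2655 - 37)*(1/758) = -2692*1/758 = -1346/379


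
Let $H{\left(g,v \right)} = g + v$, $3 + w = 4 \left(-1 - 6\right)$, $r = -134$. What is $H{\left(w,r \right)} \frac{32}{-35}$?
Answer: $\frac{1056}{7} \approx 150.86$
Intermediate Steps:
$w = -31$ ($w = -3 + 4 \left(-1 - 6\right) = -3 + 4 \left(-7\right) = -3 - 28 = -31$)
$H{\left(w,r \right)} \frac{32}{-35} = \left(-31 - 134\right) \frac{32}{-35} = - 165 \cdot 32 \left(- \frac{1}{35}\right) = \left(-165\right) \left(- \frac{32}{35}\right) = \frac{1056}{7}$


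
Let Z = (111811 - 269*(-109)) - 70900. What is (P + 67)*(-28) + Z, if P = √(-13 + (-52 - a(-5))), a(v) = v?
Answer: 68356 - 56*I*√15 ≈ 68356.0 - 216.89*I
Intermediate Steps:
Z = 70232 (Z = (111811 + 29321) - 70900 = 141132 - 70900 = 70232)
P = 2*I*√15 (P = √(-13 + (-52 - 1*(-5))) = √(-13 + (-52 + 5)) = √(-13 - 47) = √(-60) = 2*I*√15 ≈ 7.746*I)
(P + 67)*(-28) + Z = (2*I*√15 + 67)*(-28) + 70232 = (67 + 2*I*√15)*(-28) + 70232 = (-1876 - 56*I*√15) + 70232 = 68356 - 56*I*√15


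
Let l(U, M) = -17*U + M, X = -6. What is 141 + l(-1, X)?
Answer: 152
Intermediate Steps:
l(U, M) = M - 17*U
141 + l(-1, X) = 141 + (-6 - 17*(-1)) = 141 + (-6 + 17) = 141 + 11 = 152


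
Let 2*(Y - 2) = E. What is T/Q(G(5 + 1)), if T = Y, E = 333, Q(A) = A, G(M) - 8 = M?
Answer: 337/28 ≈ 12.036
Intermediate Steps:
G(M) = 8 + M
Y = 337/2 (Y = 2 + (1/2)*333 = 2 + 333/2 = 337/2 ≈ 168.50)
T = 337/2 ≈ 168.50
T/Q(G(5 + 1)) = 337/(2*(8 + (5 + 1))) = 337/(2*(8 + 6)) = (337/2)/14 = (337/2)*(1/14) = 337/28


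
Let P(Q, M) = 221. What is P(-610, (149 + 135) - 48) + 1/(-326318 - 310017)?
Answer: 140630034/636335 ≈ 221.00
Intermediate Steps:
P(-610, (149 + 135) - 48) + 1/(-326318 - 310017) = 221 + 1/(-326318 - 310017) = 221 + 1/(-636335) = 221 - 1/636335 = 140630034/636335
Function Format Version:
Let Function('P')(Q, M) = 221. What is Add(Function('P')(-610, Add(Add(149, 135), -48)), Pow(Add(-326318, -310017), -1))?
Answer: Rational(140630034, 636335) ≈ 221.00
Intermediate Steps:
Add(Function('P')(-610, Add(Add(149, 135), -48)), Pow(Add(-326318, -310017), -1)) = Add(221, Pow(Add(-326318, -310017), -1)) = Add(221, Pow(-636335, -1)) = Add(221, Rational(-1, 636335)) = Rational(140630034, 636335)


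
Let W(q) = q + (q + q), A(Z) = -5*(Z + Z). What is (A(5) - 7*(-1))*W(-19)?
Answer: 2451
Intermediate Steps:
A(Z) = -10*Z
W(q) = 3*q (W(q) = q + 2*q = 3*q)
(A(5) - 7*(-1))*W(-19) = (-10*5 - 7*(-1))*(3*(-19)) = (-50 + 7)*(-57) = -43*(-57) = 2451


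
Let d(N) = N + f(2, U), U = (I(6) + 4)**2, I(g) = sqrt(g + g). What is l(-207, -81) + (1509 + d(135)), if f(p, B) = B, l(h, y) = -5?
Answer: 1667 + 16*sqrt(3) ≈ 1694.7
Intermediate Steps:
I(g) = sqrt(2)*sqrt(g) (I(g) = sqrt(2*g) = sqrt(2)*sqrt(g))
U = (4 + 2*sqrt(3))**2 (U = (sqrt(2)*sqrt(6) + 4)**2 = (2*sqrt(3) + 4)**2 = (4 + 2*sqrt(3))**2 ≈ 55.713)
d(N) = 28 + N + 16*sqrt(3) (d(N) = N + (28 + 16*sqrt(3)) = 28 + N + 16*sqrt(3))
l(-207, -81) + (1509 + d(135)) = -5 + (1509 + (28 + 135 + 16*sqrt(3))) = -5 + (1509 + (163 + 16*sqrt(3))) = -5 + (1672 + 16*sqrt(3)) = 1667 + 16*sqrt(3)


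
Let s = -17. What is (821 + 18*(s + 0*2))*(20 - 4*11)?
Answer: -12360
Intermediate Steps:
(821 + 18*(s + 0*2))*(20 - 4*11) = (821 + 18*(-17 + 0*2))*(20 - 4*11) = (821 + 18*(-17 + 0))*(20 - 44) = (821 + 18*(-17))*(-24) = (821 - 306)*(-24) = 515*(-24) = -12360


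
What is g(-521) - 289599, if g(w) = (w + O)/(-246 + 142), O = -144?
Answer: -30117631/104 ≈ -2.8959e+5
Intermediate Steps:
g(w) = 18/13 - w/104 (g(w) = (w - 144)/(-246 + 142) = (-144 + w)/(-104) = (-144 + w)*(-1/104) = 18/13 - w/104)
g(-521) - 289599 = (18/13 - 1/104*(-521)) - 289599 = (18/13 + 521/104) - 289599 = 665/104 - 289599 = -30117631/104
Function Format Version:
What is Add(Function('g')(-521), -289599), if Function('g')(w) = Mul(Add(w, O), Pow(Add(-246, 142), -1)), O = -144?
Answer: Rational(-30117631, 104) ≈ -2.8959e+5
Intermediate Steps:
Function('g')(w) = Add(Rational(18, 13), Mul(Rational(-1, 104), w)) (Function('g')(w) = Mul(Add(w, -144), Pow(Add(-246, 142), -1)) = Mul(Add(-144, w), Pow(-104, -1)) = Mul(Add(-144, w), Rational(-1, 104)) = Add(Rational(18, 13), Mul(Rational(-1, 104), w)))
Add(Function('g')(-521), -289599) = Add(Add(Rational(18, 13), Mul(Rational(-1, 104), -521)), -289599) = Add(Add(Rational(18, 13), Rational(521, 104)), -289599) = Add(Rational(665, 104), -289599) = Rational(-30117631, 104)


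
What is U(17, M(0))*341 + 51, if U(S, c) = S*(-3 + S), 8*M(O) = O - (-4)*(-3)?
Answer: 81209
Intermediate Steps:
M(O) = -3/2 + O/8 (M(O) = (O - (-4)*(-3))/8 = (O - 1*12)/8 = (O - 12)/8 = (-12 + O)/8 = -3/2 + O/8)
U(17, M(0))*341 + 51 = (17*(-3 + 17))*341 + 51 = (17*14)*341 + 51 = 238*341 + 51 = 81158 + 51 = 81209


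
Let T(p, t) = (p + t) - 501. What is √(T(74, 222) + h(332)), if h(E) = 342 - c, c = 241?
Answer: 2*I*√26 ≈ 10.198*I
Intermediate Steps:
T(p, t) = -501 + p + t
h(E) = 101 (h(E) = 342 - 1*241 = 342 - 241 = 101)
√(T(74, 222) + h(332)) = √((-501 + 74 + 222) + 101) = √(-205 + 101) = √(-104) = 2*I*√26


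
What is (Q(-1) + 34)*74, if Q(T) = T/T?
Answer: 2590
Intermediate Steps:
Q(T) = 1
(Q(-1) + 34)*74 = (1 + 34)*74 = 35*74 = 2590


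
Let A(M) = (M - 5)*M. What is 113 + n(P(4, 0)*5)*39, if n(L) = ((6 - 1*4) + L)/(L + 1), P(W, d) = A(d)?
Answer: 191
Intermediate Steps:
A(M) = M*(-5 + M) (A(M) = (-5 + M)*M = M*(-5 + M))
P(W, d) = d*(-5 + d)
n(L) = (2 + L)/(1 + L) (n(L) = ((6 - 4) + L)/(1 + L) = (2 + L)/(1 + L))
113 + n(P(4, 0)*5)*39 = 113 + ((2 + (0*(-5 + 0))*5)/(1 + (0*(-5 + 0))*5))*39 = 113 + ((2 + (0*(-5))*5)/(1 + (0*(-5))*5))*39 = 113 + ((2 + 0*5)/(1 + 0*5))*39 = 113 + ((2 + 0)/(1 + 0))*39 = 113 + (2/1)*39 = 113 + (1*2)*39 = 113 + 2*39 = 113 + 78 = 191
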